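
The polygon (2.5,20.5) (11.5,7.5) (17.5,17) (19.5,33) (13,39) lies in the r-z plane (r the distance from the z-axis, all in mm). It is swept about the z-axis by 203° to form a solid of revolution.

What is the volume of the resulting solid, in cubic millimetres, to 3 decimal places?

Volume = 12589.821 mm³

Profile (r,z), 5 vertices: (2.5,20.5) (11.5,7.5) (17.5,17) (19.5,33) (13,39)
edge 0: (2.5,20.5)→(11.5,7.5)  cross = 2.5·7.5 − 11.5·20.5 = -217.0000; (r_i+r_j)·cross = 14·-217.0000 = -3038.0000
edge 1: (11.5,7.5)→(17.5,17)  cross = 11.5·17 − 17.5·7.5 = 64.2500; (r_i+r_j)·cross = 29·64.2500 = 1863.2500
edge 2: (17.5,17)→(19.5,33)  cross = 17.5·33 − 19.5·17 = 246.0000; (r_i+r_j)·cross = 37·246.0000 = 9102.0000
edge 3: (19.5,33)→(13,39)  cross = 19.5·39 − 13·33 = 331.5000; (r_i+r_j)·cross = 32.5·331.5000 = 10773.7500
edge 4: (13,39)→(2.5,20.5)  cross = 13·20.5 − 2.5·39 = 169.0000; (r_i+r_j)·cross = 15.5·169.0000 = 2619.5000
Σcross = 593.7500 → A = |Σcross|/2 = 296.8750 mm²
Σ(r_i+r_j)·cross = 21320.5000 → first moment M = |Σ|/6 = 3553.4167
R_c = M/A = 3553.4167/296.8750 = 11.9694 mm
θ = 203° = 3.543018 rad
V = θ·R_c·A = 3.543018·11.9694·296.8750 = 12589.821 mm³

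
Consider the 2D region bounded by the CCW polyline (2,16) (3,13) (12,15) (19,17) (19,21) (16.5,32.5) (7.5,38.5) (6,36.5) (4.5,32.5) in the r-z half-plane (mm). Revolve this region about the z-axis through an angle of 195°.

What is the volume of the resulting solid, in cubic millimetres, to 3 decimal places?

Profile (r,z), 9 vertices: (2,16) (3,13) (12,15) (19,17) (19,21) (16.5,32.5) (7.5,38.5) (6,36.5) (4.5,32.5)
edge 0: (2,16)→(3,13)  cross = 2·13 − 3·16 = -22.0000; (r_i+r_j)·cross = 5·-22.0000 = -110.0000
edge 1: (3,13)→(12,15)  cross = 3·15 − 12·13 = -111.0000; (r_i+r_j)·cross = 15·-111.0000 = -1665.0000
edge 2: (12,15)→(19,17)  cross = 12·17 − 19·15 = -81.0000; (r_i+r_j)·cross = 31·-81.0000 = -2511.0000
edge 3: (19,17)→(19,21)  cross = 19·21 − 19·17 = 76.0000; (r_i+r_j)·cross = 38·76.0000 = 2888.0000
edge 4: (19,21)→(16.5,32.5)  cross = 19·32.5 − 16.5·21 = 271.0000; (r_i+r_j)·cross = 35.5·271.0000 = 9620.5000
edge 5: (16.5,32.5)→(7.5,38.5)  cross = 16.5·38.5 − 7.5·32.5 = 391.5000; (r_i+r_j)·cross = 24·391.5000 = 9396.0000
edge 6: (7.5,38.5)→(6,36.5)  cross = 7.5·36.5 − 6·38.5 = 42.7500; (r_i+r_j)·cross = 13.5·42.7500 = 577.1250
edge 7: (6,36.5)→(4.5,32.5)  cross = 6·32.5 − 4.5·36.5 = 30.7500; (r_i+r_j)·cross = 10.5·30.7500 = 322.8750
edge 8: (4.5,32.5)→(2,16)  cross = 4.5·16 − 2·32.5 = 7.0000; (r_i+r_j)·cross = 6.5·7.0000 = 45.5000
Σcross = 605.0000 → A = |Σcross|/2 = 302.5000 mm²
Σ(r_i+r_j)·cross = 18564.0000 → first moment M = |Σ|/6 = 3094.0000
R_c = M/A = 3094.0000/302.5000 = 10.2281 mm
θ = 195° = 3.403392 rad
V = θ·R_c·A = 3.403392·10.2281·302.5000 = 10530.095 mm³

Volume = 10530.095 mm³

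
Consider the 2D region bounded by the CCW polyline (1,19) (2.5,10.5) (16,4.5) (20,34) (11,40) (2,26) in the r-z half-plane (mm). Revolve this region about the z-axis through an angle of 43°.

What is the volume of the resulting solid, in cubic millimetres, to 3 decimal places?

Volume = 3656.723 mm³

Profile (r,z), 6 vertices: (1,19) (2.5,10.5) (16,4.5) (20,34) (11,40) (2,26)
edge 0: (1,19)→(2.5,10.5)  cross = 1·10.5 − 2.5·19 = -37.0000; (r_i+r_j)·cross = 3.5·-37.0000 = -129.5000
edge 1: (2.5,10.5)→(16,4.5)  cross = 2.5·4.5 − 16·10.5 = -156.7500; (r_i+r_j)·cross = 18.5·-156.7500 = -2899.8750
edge 2: (16,4.5)→(20,34)  cross = 16·34 − 20·4.5 = 454.0000; (r_i+r_j)·cross = 36·454.0000 = 16344.0000
edge 3: (20,34)→(11,40)  cross = 20·40 − 11·34 = 426.0000; (r_i+r_j)·cross = 31·426.0000 = 13206.0000
edge 4: (11,40)→(2,26)  cross = 11·26 − 2·40 = 206.0000; (r_i+r_j)·cross = 13·206.0000 = 2678.0000
edge 5: (2,26)→(1,19)  cross = 2·19 − 1·26 = 12.0000; (r_i+r_j)·cross = 3·12.0000 = 36.0000
Σcross = 904.2500 → A = |Σcross|/2 = 452.1250 mm²
Σ(r_i+r_j)·cross = 29234.6250 → first moment M = |Σ|/6 = 4872.4375
R_c = M/A = 4872.4375/452.1250 = 10.7767 mm
θ = 43° = 0.750492 rad
V = θ·R_c·A = 0.750492·10.7767·452.1250 = 3656.723 mm³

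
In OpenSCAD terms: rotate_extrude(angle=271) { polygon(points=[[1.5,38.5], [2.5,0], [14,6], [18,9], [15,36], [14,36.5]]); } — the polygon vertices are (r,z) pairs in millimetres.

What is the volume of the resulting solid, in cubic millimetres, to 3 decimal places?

Profile (r,z), 6 vertices: (1.5,38.5) (2.5,0) (14,6) (18,9) (15,36) (14,36.5)
edge 0: (1.5,38.5)→(2.5,0)  cross = 1.5·0 − 2.5·38.5 = -96.2500; (r_i+r_j)·cross = 4·-96.2500 = -385.0000
edge 1: (2.5,0)→(14,6)  cross = 2.5·6 − 14·0 = 15.0000; (r_i+r_j)·cross = 16.5·15.0000 = 247.5000
edge 2: (14,6)→(18,9)  cross = 14·9 − 18·6 = 18.0000; (r_i+r_j)·cross = 32·18.0000 = 576.0000
edge 3: (18,9)→(15,36)  cross = 18·36 − 15·9 = 513.0000; (r_i+r_j)·cross = 33·513.0000 = 16929.0000
edge 4: (15,36)→(14,36.5)  cross = 15·36.5 − 14·36 = 43.5000; (r_i+r_j)·cross = 29·43.5000 = 1261.5000
edge 5: (14,36.5)→(1.5,38.5)  cross = 14·38.5 − 1.5·36.5 = 484.2500; (r_i+r_j)·cross = 15.5·484.2500 = 7505.8750
Σcross = 977.5000 → A = |Σcross|/2 = 488.7500 mm²
Σ(r_i+r_j)·cross = 26134.8750 → first moment M = |Σ|/6 = 4355.8125
R_c = M/A = 4355.8125/488.7500 = 8.9121 mm
θ = 271° = 4.729842 rad
V = θ·R_c·A = 4.729842·8.9121·488.7500 = 20602.306 mm³

Volume = 20602.306 mm³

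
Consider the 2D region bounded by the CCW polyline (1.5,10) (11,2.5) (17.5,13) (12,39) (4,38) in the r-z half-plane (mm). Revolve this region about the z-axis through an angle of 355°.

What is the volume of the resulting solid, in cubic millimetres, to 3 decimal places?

Volume = 22448.588 mm³

Profile (r,z), 5 vertices: (1.5,10) (11,2.5) (17.5,13) (12,39) (4,38)
edge 0: (1.5,10)→(11,2.5)  cross = 1.5·2.5 − 11·10 = -106.2500; (r_i+r_j)·cross = 12.5·-106.2500 = -1328.1250
edge 1: (11,2.5)→(17.5,13)  cross = 11·13 − 17.5·2.5 = 99.2500; (r_i+r_j)·cross = 28.5·99.2500 = 2828.6250
edge 2: (17.5,13)→(12,39)  cross = 17.5·39 − 12·13 = 526.5000; (r_i+r_j)·cross = 29.5·526.5000 = 15531.7500
edge 3: (12,39)→(4,38)  cross = 12·38 − 4·39 = 300.0000; (r_i+r_j)·cross = 16·300.0000 = 4800.0000
edge 4: (4,38)→(1.5,10)  cross = 4·10 − 1.5·38 = -17.0000; (r_i+r_j)·cross = 5.5·-17.0000 = -93.5000
Σcross = 802.5000 → A = |Σcross|/2 = 401.2500 mm²
Σ(r_i+r_j)·cross = 21738.7500 → first moment M = |Σ|/6 = 3623.1250
R_c = M/A = 3623.1250/401.2500 = 9.0296 mm
θ = 355° = 6.195919 rad
V = θ·R_c·A = 6.195919·9.0296·401.2500 = 22448.588 mm³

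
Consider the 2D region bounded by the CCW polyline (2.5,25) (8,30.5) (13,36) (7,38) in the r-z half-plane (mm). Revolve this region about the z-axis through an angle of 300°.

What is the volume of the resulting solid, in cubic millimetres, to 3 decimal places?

Volume = 1764.637 mm³

Profile (r,z), 4 vertices: (2.5,25) (8,30.5) (13,36) (7,38)
edge 0: (2.5,25)→(8,30.5)  cross = 2.5·30.5 − 8·25 = -123.7500; (r_i+r_j)·cross = 10.5·-123.7500 = -1299.3750
edge 1: (8,30.5)→(13,36)  cross = 8·36 − 13·30.5 = -108.5000; (r_i+r_j)·cross = 21·-108.5000 = -2278.5000
edge 2: (13,36)→(7,38)  cross = 13·38 − 7·36 = 242.0000; (r_i+r_j)·cross = 20·242.0000 = 4840.0000
edge 3: (7,38)→(2.5,25)  cross = 7·25 − 2.5·38 = 80.0000; (r_i+r_j)·cross = 9.5·80.0000 = 760.0000
Σcross = 89.7500 → A = |Σcross|/2 = 44.8750 mm²
Σ(r_i+r_j)·cross = 2022.1250 → first moment M = |Σ|/6 = 337.0208
R_c = M/A = 337.0208/44.8750 = 7.5102 mm
θ = 300° = 5.235988 rad
V = θ·R_c·A = 5.235988·7.5102·44.8750 = 1764.637 mm³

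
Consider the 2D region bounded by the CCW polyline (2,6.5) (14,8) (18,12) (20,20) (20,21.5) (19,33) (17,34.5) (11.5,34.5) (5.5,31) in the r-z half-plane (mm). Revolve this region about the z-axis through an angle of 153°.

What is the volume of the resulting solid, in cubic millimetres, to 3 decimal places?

Volume = 11831.559 mm³

Profile (r,z), 9 vertices: (2,6.5) (14,8) (18,12) (20,20) (20,21.5) (19,33) (17,34.5) (11.5,34.5) (5.5,31)
edge 0: (2,6.5)→(14,8)  cross = 2·8 − 14·6.5 = -75.0000; (r_i+r_j)·cross = 16·-75.0000 = -1200.0000
edge 1: (14,8)→(18,12)  cross = 14·12 − 18·8 = 24.0000; (r_i+r_j)·cross = 32·24.0000 = 768.0000
edge 2: (18,12)→(20,20)  cross = 18·20 − 20·12 = 120.0000; (r_i+r_j)·cross = 38·120.0000 = 4560.0000
edge 3: (20,20)→(20,21.5)  cross = 20·21.5 − 20·20 = 30.0000; (r_i+r_j)·cross = 40·30.0000 = 1200.0000
edge 4: (20,21.5)→(19,33)  cross = 20·33 − 19·21.5 = 251.5000; (r_i+r_j)·cross = 39·251.5000 = 9808.5000
edge 5: (19,33)→(17,34.5)  cross = 19·34.5 − 17·33 = 94.5000; (r_i+r_j)·cross = 36·94.5000 = 3402.0000
edge 6: (17,34.5)→(11.5,34.5)  cross = 17·34.5 − 11.5·34.5 = 189.7500; (r_i+r_j)·cross = 28.5·189.7500 = 5407.8750
edge 7: (11.5,34.5)→(5.5,31)  cross = 11.5·31 − 5.5·34.5 = 166.7500; (r_i+r_j)·cross = 17·166.7500 = 2834.7500
edge 8: (5.5,31)→(2,6.5)  cross = 5.5·6.5 − 2·31 = -26.2500; (r_i+r_j)·cross = 7.5·-26.2500 = -196.8750
Σcross = 775.2500 → A = |Σcross|/2 = 387.6250 mm²
Σ(r_i+r_j)·cross = 26584.2500 → first moment M = |Σ|/6 = 4430.7083
R_c = M/A = 4430.7083/387.6250 = 11.4304 mm
θ = 153° = 2.670354 rad
V = θ·R_c·A = 2.670354·11.4304·387.6250 = 11831.559 mm³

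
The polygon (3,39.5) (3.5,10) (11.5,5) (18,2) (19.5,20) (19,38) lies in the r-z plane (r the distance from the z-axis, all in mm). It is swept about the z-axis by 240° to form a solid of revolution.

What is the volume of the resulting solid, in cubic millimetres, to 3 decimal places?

Profile (r,z), 6 vertices: (3,39.5) (3.5,10) (11.5,5) (18,2) (19.5,20) (19,38)
edge 0: (3,39.5)→(3.5,10)  cross = 3·10 − 3.5·39.5 = -108.2500; (r_i+r_j)·cross = 6.5·-108.2500 = -703.6250
edge 1: (3.5,10)→(11.5,5)  cross = 3.5·5 − 11.5·10 = -97.5000; (r_i+r_j)·cross = 15·-97.5000 = -1462.5000
edge 2: (11.5,5)→(18,2)  cross = 11.5·2 − 18·5 = -67.0000; (r_i+r_j)·cross = 29.5·-67.0000 = -1976.5000
edge 3: (18,2)→(19.5,20)  cross = 18·20 − 19.5·2 = 321.0000; (r_i+r_j)·cross = 37.5·321.0000 = 12037.5000
edge 4: (19.5,20)→(19,38)  cross = 19.5·38 − 19·20 = 361.0000; (r_i+r_j)·cross = 38.5·361.0000 = 13898.5000
edge 5: (19,38)→(3,39.5)  cross = 19·39.5 − 3·38 = 636.5000; (r_i+r_j)·cross = 22·636.5000 = 14003.0000
Σcross = 1045.7500 → A = |Σcross|/2 = 522.8750 mm²
Σ(r_i+r_j)·cross = 35796.3750 → first moment M = |Σ|/6 = 5966.0625
R_c = M/A = 5966.0625/522.8750 = 11.4101 mm
θ = 240° = 4.188790 rad
V = θ·R_c·A = 4.188790·11.4101·522.8750 = 24990.584 mm³

Volume = 24990.584 mm³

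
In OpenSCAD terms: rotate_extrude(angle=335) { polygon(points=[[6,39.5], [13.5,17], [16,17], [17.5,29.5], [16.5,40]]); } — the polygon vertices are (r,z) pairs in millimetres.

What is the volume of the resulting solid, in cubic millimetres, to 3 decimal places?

Profile (r,z), 5 vertices: (6,39.5) (13.5,17) (16,17) (17.5,29.5) (16.5,40)
edge 0: (6,39.5)→(13.5,17)  cross = 6·17 − 13.5·39.5 = -431.2500; (r_i+r_j)·cross = 19.5·-431.2500 = -8409.3750
edge 1: (13.5,17)→(16,17)  cross = 13.5·17 − 16·17 = -42.5000; (r_i+r_j)·cross = 29.5·-42.5000 = -1253.7500
edge 2: (16,17)→(17.5,29.5)  cross = 16·29.5 − 17.5·17 = 174.5000; (r_i+r_j)·cross = 33.5·174.5000 = 5845.7500
edge 3: (17.5,29.5)→(16.5,40)  cross = 17.5·40 − 16.5·29.5 = 213.2500; (r_i+r_j)·cross = 34·213.2500 = 7250.5000
edge 4: (16.5,40)→(6,39.5)  cross = 16.5·39.5 − 6·40 = 411.7500; (r_i+r_j)·cross = 22.5·411.7500 = 9264.3750
Σcross = 325.7500 → A = |Σcross|/2 = 162.8750 mm²
Σ(r_i+r_j)·cross = 12697.5000 → first moment M = |Σ|/6 = 2116.2500
R_c = M/A = 2116.2500/162.8750 = 12.9931 mm
θ = 335° = 5.846853 rad
V = θ·R_c·A = 5.846853·12.9931·162.8750 = 12373.403 mm³

Volume = 12373.403 mm³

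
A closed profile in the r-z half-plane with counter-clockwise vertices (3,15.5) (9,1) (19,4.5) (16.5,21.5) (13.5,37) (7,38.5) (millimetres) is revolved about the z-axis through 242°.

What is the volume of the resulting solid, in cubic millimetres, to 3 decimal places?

Profile (r,z), 6 vertices: (3,15.5) (9,1) (19,4.5) (16.5,21.5) (13.5,37) (7,38.5)
edge 0: (3,15.5)→(9,1)  cross = 3·1 − 9·15.5 = -136.5000; (r_i+r_j)·cross = 12·-136.5000 = -1638.0000
edge 1: (9,1)→(19,4.5)  cross = 9·4.5 − 19·1 = 21.5000; (r_i+r_j)·cross = 28·21.5000 = 602.0000
edge 2: (19,4.5)→(16.5,21.5)  cross = 19·21.5 − 16.5·4.5 = 334.2500; (r_i+r_j)·cross = 35.5·334.2500 = 11865.8750
edge 3: (16.5,21.5)→(13.5,37)  cross = 16.5·37 − 13.5·21.5 = 320.2500; (r_i+r_j)·cross = 30·320.2500 = 9607.5000
edge 4: (13.5,37)→(7,38.5)  cross = 13.5·38.5 − 7·37 = 260.7500; (r_i+r_j)·cross = 20.5·260.7500 = 5345.3750
edge 5: (7,38.5)→(3,15.5)  cross = 7·15.5 − 3·38.5 = -7.0000; (r_i+r_j)·cross = 10·-7.0000 = -70.0000
Σcross = 793.2500 → A = |Σcross|/2 = 396.6250 mm²
Σ(r_i+r_j)·cross = 25712.7500 → first moment M = |Σ|/6 = 4285.4583
R_c = M/A = 4285.4583/396.6250 = 10.8048 mm
θ = 242° = 4.223697 rad
V = θ·R_c·A = 4.223697·10.8048·396.6250 = 18100.477 mm³

Volume = 18100.477 mm³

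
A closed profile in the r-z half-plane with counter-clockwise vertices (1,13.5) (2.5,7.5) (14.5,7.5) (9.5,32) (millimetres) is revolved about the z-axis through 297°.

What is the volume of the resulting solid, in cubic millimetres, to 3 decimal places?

Volume = 7615.397 mm³

Profile (r,z), 4 vertices: (1,13.5) (2.5,7.5) (14.5,7.5) (9.5,32)
edge 0: (1,13.5)→(2.5,7.5)  cross = 1·7.5 − 2.5·13.5 = -26.2500; (r_i+r_j)·cross = 3.5·-26.2500 = -91.8750
edge 1: (2.5,7.5)→(14.5,7.5)  cross = 2.5·7.5 − 14.5·7.5 = -90.0000; (r_i+r_j)·cross = 17·-90.0000 = -1530.0000
edge 2: (14.5,7.5)→(9.5,32)  cross = 14.5·32 − 9.5·7.5 = 392.7500; (r_i+r_j)·cross = 24·392.7500 = 9426.0000
edge 3: (9.5,32)→(1,13.5)  cross = 9.5·13.5 − 1·32 = 96.2500; (r_i+r_j)·cross = 10.5·96.2500 = 1010.6250
Σcross = 372.7500 → A = |Σcross|/2 = 186.3750 mm²
Σ(r_i+r_j)·cross = 8814.7500 → first moment M = |Σ|/6 = 1469.1250
R_c = M/A = 1469.1250/186.3750 = 7.8826 mm
θ = 297° = 5.183628 rad
V = θ·R_c·A = 5.183628·7.8826·186.3750 = 7615.397 mm³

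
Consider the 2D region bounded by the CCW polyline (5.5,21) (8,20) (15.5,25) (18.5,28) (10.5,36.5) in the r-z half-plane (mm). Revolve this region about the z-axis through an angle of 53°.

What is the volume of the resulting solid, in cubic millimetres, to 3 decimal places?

Volume = 1084.630 mm³

Profile (r,z), 5 vertices: (5.5,21) (8,20) (15.5,25) (18.5,28) (10.5,36.5)
edge 0: (5.5,21)→(8,20)  cross = 5.5·20 − 8·21 = -58.0000; (r_i+r_j)·cross = 13.5·-58.0000 = -783.0000
edge 1: (8,20)→(15.5,25)  cross = 8·25 − 15.5·20 = -110.0000; (r_i+r_j)·cross = 23.5·-110.0000 = -2585.0000
edge 2: (15.5,25)→(18.5,28)  cross = 15.5·28 − 18.5·25 = -28.5000; (r_i+r_j)·cross = 34·-28.5000 = -969.0000
edge 3: (18.5,28)→(10.5,36.5)  cross = 18.5·36.5 − 10.5·28 = 381.2500; (r_i+r_j)·cross = 29·381.2500 = 11056.2500
edge 4: (10.5,36.5)→(5.5,21)  cross = 10.5·21 − 5.5·36.5 = 19.7500; (r_i+r_j)·cross = 16·19.7500 = 316.0000
Σcross = 204.5000 → A = |Σcross|/2 = 102.2500 mm²
Σ(r_i+r_j)·cross = 7035.2500 → first moment M = |Σ|/6 = 1172.5417
R_c = M/A = 1172.5417/102.2500 = 11.4674 mm
θ = 53° = 0.925025 rad
V = θ·R_c·A = 0.925025·11.4674·102.2500 = 1084.630 mm³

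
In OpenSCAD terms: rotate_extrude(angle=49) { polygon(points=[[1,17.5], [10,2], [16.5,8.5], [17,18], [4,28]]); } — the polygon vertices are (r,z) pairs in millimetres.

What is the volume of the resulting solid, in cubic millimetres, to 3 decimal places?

Profile (r,z), 5 vertices: (1,17.5) (10,2) (16.5,8.5) (17,18) (4,28)
edge 0: (1,17.5)→(10,2)  cross = 1·2 − 10·17.5 = -173.0000; (r_i+r_j)·cross = 11·-173.0000 = -1903.0000
edge 1: (10,2)→(16.5,8.5)  cross = 10·8.5 − 16.5·2 = 52.0000; (r_i+r_j)·cross = 26.5·52.0000 = 1378.0000
edge 2: (16.5,8.5)→(17,18)  cross = 16.5·18 − 17·8.5 = 152.5000; (r_i+r_j)·cross = 33.5·152.5000 = 5108.7500
edge 3: (17,18)→(4,28)  cross = 17·28 − 4·18 = 404.0000; (r_i+r_j)·cross = 21·404.0000 = 8484.0000
edge 4: (4,28)→(1,17.5)  cross = 4·17.5 − 1·28 = 42.0000; (r_i+r_j)·cross = 5·42.0000 = 210.0000
Σcross = 477.5000 → A = |Σcross|/2 = 238.7500 mm²
Σ(r_i+r_j)·cross = 13277.7500 → first moment M = |Σ|/6 = 2212.9583
R_c = M/A = 2212.9583/238.7500 = 9.2689 mm
θ = 49° = 0.855211 rad
V = θ·R_c·A = 0.855211·9.2689·238.7500 = 1892.547 mm³

Volume = 1892.547 mm³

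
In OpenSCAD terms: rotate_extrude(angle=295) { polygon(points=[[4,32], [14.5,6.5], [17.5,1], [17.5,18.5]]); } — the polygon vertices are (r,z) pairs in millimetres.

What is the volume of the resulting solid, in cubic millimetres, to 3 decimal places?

Volume = 8485.736 mm³

Profile (r,z), 4 vertices: (4,32) (14.5,6.5) (17.5,1) (17.5,18.5)
edge 0: (4,32)→(14.5,6.5)  cross = 4·6.5 − 14.5·32 = -438.0000; (r_i+r_j)·cross = 18.5·-438.0000 = -8103.0000
edge 1: (14.5,6.5)→(17.5,1)  cross = 14.5·1 − 17.5·6.5 = -99.2500; (r_i+r_j)·cross = 32·-99.2500 = -3176.0000
edge 2: (17.5,1)→(17.5,18.5)  cross = 17.5·18.5 − 17.5·1 = 306.2500; (r_i+r_j)·cross = 35·306.2500 = 10718.7500
edge 3: (17.5,18.5)→(4,32)  cross = 17.5·32 − 4·18.5 = 486.0000; (r_i+r_j)·cross = 21.5·486.0000 = 10449.0000
Σcross = 255.0000 → A = |Σcross|/2 = 127.5000 mm²
Σ(r_i+r_j)·cross = 9888.7500 → first moment M = |Σ|/6 = 1648.1250
R_c = M/A = 1648.1250/127.5000 = 12.9265 mm
θ = 295° = 5.148721 rad
V = θ·R_c·A = 5.148721·12.9265·127.5000 = 8485.736 mm³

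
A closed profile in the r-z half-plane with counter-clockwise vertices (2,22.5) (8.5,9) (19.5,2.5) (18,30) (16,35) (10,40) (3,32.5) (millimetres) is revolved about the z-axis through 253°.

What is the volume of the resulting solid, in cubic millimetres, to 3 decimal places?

Profile (r,z), 7 vertices: (2,22.5) (8.5,9) (19.5,2.5) (18,30) (16,35) (10,40) (3,32.5)
edge 0: (2,22.5)→(8.5,9)  cross = 2·9 − 8.5·22.5 = -173.2500; (r_i+r_j)·cross = 10.5·-173.2500 = -1819.1250
edge 1: (8.5,9)→(19.5,2.5)  cross = 8.5·2.5 − 19.5·9 = -154.2500; (r_i+r_j)·cross = 28·-154.2500 = -4319.0000
edge 2: (19.5,2.5)→(18,30)  cross = 19.5·30 − 18·2.5 = 540.0000; (r_i+r_j)·cross = 37.5·540.0000 = 20250.0000
edge 3: (18,30)→(16,35)  cross = 18·35 − 16·30 = 150.0000; (r_i+r_j)·cross = 34·150.0000 = 5100.0000
edge 4: (16,35)→(10,40)  cross = 16·40 − 10·35 = 290.0000; (r_i+r_j)·cross = 26·290.0000 = 7540.0000
edge 5: (10,40)→(3,32.5)  cross = 10·32.5 − 3·40 = 205.0000; (r_i+r_j)·cross = 13·205.0000 = 2665.0000
edge 6: (3,32.5)→(2,22.5)  cross = 3·22.5 − 2·32.5 = 2.5000; (r_i+r_j)·cross = 5·2.5000 = 12.5000
Σcross = 860.0000 → A = |Σcross|/2 = 430.0000 mm²
Σ(r_i+r_j)·cross = 29429.3750 → first moment M = |Σ|/6 = 4904.8958
R_c = M/A = 4904.8958/430.0000 = 11.4067 mm
θ = 253° = 4.415683 rad
V = θ·R_c·A = 4.415683·11.4067·430.0000 = 21658.465 mm³

Volume = 21658.465 mm³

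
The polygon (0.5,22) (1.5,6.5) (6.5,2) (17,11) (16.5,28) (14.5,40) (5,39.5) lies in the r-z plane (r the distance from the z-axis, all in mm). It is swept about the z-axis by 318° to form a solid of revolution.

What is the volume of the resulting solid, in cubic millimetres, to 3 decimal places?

Profile (r,z), 7 vertices: (0.5,22) (1.5,6.5) (6.5,2) (17,11) (16.5,28) (14.5,40) (5,39.5)
edge 0: (0.5,22)→(1.5,6.5)  cross = 0.5·6.5 − 1.5·22 = -29.7500; (r_i+r_j)·cross = 2·-29.7500 = -59.5000
edge 1: (1.5,6.5)→(6.5,2)  cross = 1.5·2 − 6.5·6.5 = -39.2500; (r_i+r_j)·cross = 8·-39.2500 = -314.0000
edge 2: (6.5,2)→(17,11)  cross = 6.5·11 − 17·2 = 37.5000; (r_i+r_j)·cross = 23.5·37.5000 = 881.2500
edge 3: (17,11)→(16.5,28)  cross = 17·28 − 16.5·11 = 294.5000; (r_i+r_j)·cross = 33.5·294.5000 = 9865.7500
edge 4: (16.5,28)→(14.5,40)  cross = 16.5·40 − 14.5·28 = 254.0000; (r_i+r_j)·cross = 31·254.0000 = 7874.0000
edge 5: (14.5,40)→(5,39.5)  cross = 14.5·39.5 − 5·40 = 372.7500; (r_i+r_j)·cross = 19.5·372.7500 = 7268.6250
edge 6: (5,39.5)→(0.5,22)  cross = 5·22 − 0.5·39.5 = 90.2500; (r_i+r_j)·cross = 5.5·90.2500 = 496.3750
Σcross = 980.0000 → A = |Σcross|/2 = 490.0000 mm²
Σ(r_i+r_j)·cross = 26012.5000 → first moment M = |Σ|/6 = 4335.4167
R_c = M/A = 4335.4167/490.0000 = 8.8478 mm
θ = 318° = 5.550147 rad
V = θ·R_c·A = 5.550147·8.8478·490.0000 = 24062.200 mm³

Volume = 24062.200 mm³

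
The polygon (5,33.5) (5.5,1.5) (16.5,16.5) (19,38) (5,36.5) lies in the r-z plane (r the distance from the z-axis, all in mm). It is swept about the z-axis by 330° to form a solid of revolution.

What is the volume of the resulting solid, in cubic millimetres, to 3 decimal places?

Profile (r,z), 5 vertices: (5,33.5) (5.5,1.5) (16.5,16.5) (19,38) (5,36.5)
edge 0: (5,33.5)→(5.5,1.5)  cross = 5·1.5 − 5.5·33.5 = -176.7500; (r_i+r_j)·cross = 10.5·-176.7500 = -1855.8750
edge 1: (5.5,1.5)→(16.5,16.5)  cross = 5.5·16.5 − 16.5·1.5 = 66.0000; (r_i+r_j)·cross = 22·66.0000 = 1452.0000
edge 2: (16.5,16.5)→(19,38)  cross = 16.5·38 − 19·16.5 = 313.5000; (r_i+r_j)·cross = 35.5·313.5000 = 11129.2500
edge 3: (19,38)→(5,36.5)  cross = 19·36.5 − 5·38 = 503.5000; (r_i+r_j)·cross = 24·503.5000 = 12084.0000
edge 4: (5,36.5)→(5,33.5)  cross = 5·33.5 − 5·36.5 = -15.0000; (r_i+r_j)·cross = 10·-15.0000 = -150.0000
Σcross = 691.2500 → A = |Σcross|/2 = 345.6250 mm²
Σ(r_i+r_j)·cross = 22659.3750 → first moment M = |Σ|/6 = 3776.5625
R_c = M/A = 3776.5625/345.6250 = 10.9268 mm
θ = 330° = 5.759587 rad
V = θ·R_c·A = 5.759587·10.9268·345.6250 = 21751.439 mm³

Volume = 21751.439 mm³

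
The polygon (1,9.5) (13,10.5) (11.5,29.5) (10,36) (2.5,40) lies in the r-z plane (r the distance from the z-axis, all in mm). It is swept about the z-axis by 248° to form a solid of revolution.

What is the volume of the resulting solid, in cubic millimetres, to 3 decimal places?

Volume = 8102.796 mm³

Profile (r,z), 5 vertices: (1,9.5) (13,10.5) (11.5,29.5) (10,36) (2.5,40)
edge 0: (1,9.5)→(13,10.5)  cross = 1·10.5 − 13·9.5 = -113.0000; (r_i+r_j)·cross = 14·-113.0000 = -1582.0000
edge 1: (13,10.5)→(11.5,29.5)  cross = 13·29.5 − 11.5·10.5 = 262.7500; (r_i+r_j)·cross = 24.5·262.7500 = 6437.3750
edge 2: (11.5,29.5)→(10,36)  cross = 11.5·36 − 10·29.5 = 119.0000; (r_i+r_j)·cross = 21.5·119.0000 = 2558.5000
edge 3: (10,36)→(2.5,40)  cross = 10·40 − 2.5·36 = 310.0000; (r_i+r_j)·cross = 12.5·310.0000 = 3875.0000
edge 4: (2.5,40)→(1,9.5)  cross = 2.5·9.5 − 1·40 = -16.2500; (r_i+r_j)·cross = 3.5·-16.2500 = -56.8750
Σcross = 562.5000 → A = |Σcross|/2 = 281.2500 mm²
Σ(r_i+r_j)·cross = 11232.0000 → first moment M = |Σ|/6 = 1872.0000
R_c = M/A = 1872.0000/281.2500 = 6.6560 mm
θ = 248° = 4.328417 rad
V = θ·R_c·A = 4.328417·6.6560·281.2500 = 8102.796 mm³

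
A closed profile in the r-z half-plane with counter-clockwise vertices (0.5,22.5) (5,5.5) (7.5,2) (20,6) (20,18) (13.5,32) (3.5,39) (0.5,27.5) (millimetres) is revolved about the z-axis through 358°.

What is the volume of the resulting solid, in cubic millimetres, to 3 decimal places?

Volume = 30610.057 mm³

Profile (r,z), 8 vertices: (0.5,22.5) (5,5.5) (7.5,2) (20,6) (20,18) (13.5,32) (3.5,39) (0.5,27.5)
edge 0: (0.5,22.5)→(5,5.5)  cross = 0.5·5.5 − 5·22.5 = -109.7500; (r_i+r_j)·cross = 5.5·-109.7500 = -603.6250
edge 1: (5,5.5)→(7.5,2)  cross = 5·2 − 7.5·5.5 = -31.2500; (r_i+r_j)·cross = 12.5·-31.2500 = -390.6250
edge 2: (7.5,2)→(20,6)  cross = 7.5·6 − 20·2 = 5.0000; (r_i+r_j)·cross = 27.5·5.0000 = 137.5000
edge 3: (20,6)→(20,18)  cross = 20·18 − 20·6 = 240.0000; (r_i+r_j)·cross = 40·240.0000 = 9600.0000
edge 4: (20,18)→(13.5,32)  cross = 20·32 − 13.5·18 = 397.0000; (r_i+r_j)·cross = 33.5·397.0000 = 13299.5000
edge 5: (13.5,32)→(3.5,39)  cross = 13.5·39 − 3.5·32 = 414.5000; (r_i+r_j)·cross = 17·414.5000 = 7046.5000
edge 6: (3.5,39)→(0.5,27.5)  cross = 3.5·27.5 − 0.5·39 = 76.7500; (r_i+r_j)·cross = 4·76.7500 = 307.0000
edge 7: (0.5,27.5)→(0.5,22.5)  cross = 0.5·22.5 − 0.5·27.5 = -2.5000; (r_i+r_j)·cross = 1·-2.5000 = -2.5000
Σcross = 989.7500 → A = |Σcross|/2 = 494.8750 mm²
Σ(r_i+r_j)·cross = 29393.7500 → first moment M = |Σ|/6 = 4898.9583
R_c = M/A = 4898.9583/494.8750 = 9.8994 mm
θ = 358° = 6.248279 rad
V = θ·R_c·A = 6.248279·9.8994·494.8750 = 30610.057 mm³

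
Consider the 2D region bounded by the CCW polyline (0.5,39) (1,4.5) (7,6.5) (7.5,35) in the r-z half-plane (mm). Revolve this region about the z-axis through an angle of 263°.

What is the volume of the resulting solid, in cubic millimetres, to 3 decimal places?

Volume = 3664.905 mm³

Profile (r,z), 4 vertices: (0.5,39) (1,4.5) (7,6.5) (7.5,35)
edge 0: (0.5,39)→(1,4.5)  cross = 0.5·4.5 − 1·39 = -36.7500; (r_i+r_j)·cross = 1.5·-36.7500 = -55.1250
edge 1: (1,4.5)→(7,6.5)  cross = 1·6.5 − 7·4.5 = -25.0000; (r_i+r_j)·cross = 8·-25.0000 = -200.0000
edge 2: (7,6.5)→(7.5,35)  cross = 7·35 − 7.5·6.5 = 196.2500; (r_i+r_j)·cross = 14.5·196.2500 = 2845.6250
edge 3: (7.5,35)→(0.5,39)  cross = 7.5·39 − 0.5·35 = 275.0000; (r_i+r_j)·cross = 8·275.0000 = 2200.0000
Σcross = 409.5000 → A = |Σcross|/2 = 204.7500 mm²
Σ(r_i+r_j)·cross = 4790.5000 → first moment M = |Σ|/6 = 798.4167
R_c = M/A = 798.4167/204.7500 = 3.8995 mm
θ = 263° = 4.590216 rad
V = θ·R_c·A = 4.590216·3.8995·204.7500 = 3664.905 mm³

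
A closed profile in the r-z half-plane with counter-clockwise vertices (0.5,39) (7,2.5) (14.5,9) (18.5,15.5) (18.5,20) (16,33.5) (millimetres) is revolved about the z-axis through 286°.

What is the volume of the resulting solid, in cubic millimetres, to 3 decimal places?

Volume = 19883.789 mm³

Profile (r,z), 6 vertices: (0.5,39) (7,2.5) (14.5,9) (18.5,15.5) (18.5,20) (16,33.5)
edge 0: (0.5,39)→(7,2.5)  cross = 0.5·2.5 − 7·39 = -271.7500; (r_i+r_j)·cross = 7.5·-271.7500 = -2038.1250
edge 1: (7,2.5)→(14.5,9)  cross = 7·9 − 14.5·2.5 = 26.7500; (r_i+r_j)·cross = 21.5·26.7500 = 575.1250
edge 2: (14.5,9)→(18.5,15.5)  cross = 14.5·15.5 − 18.5·9 = 58.2500; (r_i+r_j)·cross = 33·58.2500 = 1922.2500
edge 3: (18.5,15.5)→(18.5,20)  cross = 18.5·20 − 18.5·15.5 = 83.2500; (r_i+r_j)·cross = 37·83.2500 = 3080.2500
edge 4: (18.5,20)→(16,33.5)  cross = 18.5·33.5 − 16·20 = 299.7500; (r_i+r_j)·cross = 34.5·299.7500 = 10341.3750
edge 5: (16,33.5)→(0.5,39)  cross = 16·39 − 0.5·33.5 = 607.2500; (r_i+r_j)·cross = 16.5·607.2500 = 10019.6250
Σcross = 803.5000 → A = |Σcross|/2 = 401.7500 mm²
Σ(r_i+r_j)·cross = 23900.5000 → first moment M = |Σ|/6 = 3983.4167
R_c = M/A = 3983.4167/401.7500 = 9.9152 mm
θ = 286° = 4.991642 rad
V = θ·R_c·A = 4.991642·9.9152·401.7500 = 19883.789 mm³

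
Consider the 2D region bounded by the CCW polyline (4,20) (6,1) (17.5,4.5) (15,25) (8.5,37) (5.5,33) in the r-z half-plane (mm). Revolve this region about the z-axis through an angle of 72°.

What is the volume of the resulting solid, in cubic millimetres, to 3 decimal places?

Volume = 4190.047 mm³

Profile (r,z), 6 vertices: (4,20) (6,1) (17.5,4.5) (15,25) (8.5,37) (5.5,33)
edge 0: (4,20)→(6,1)  cross = 4·1 − 6·20 = -116.0000; (r_i+r_j)·cross = 10·-116.0000 = -1160.0000
edge 1: (6,1)→(17.5,4.5)  cross = 6·4.5 − 17.5·1 = 9.5000; (r_i+r_j)·cross = 23.5·9.5000 = 223.2500
edge 2: (17.5,4.5)→(15,25)  cross = 17.5·25 − 15·4.5 = 370.0000; (r_i+r_j)·cross = 32.5·370.0000 = 12025.0000
edge 3: (15,25)→(8.5,37)  cross = 15·37 − 8.5·25 = 342.5000; (r_i+r_j)·cross = 23.5·342.5000 = 8048.7500
edge 4: (8.5,37)→(5.5,33)  cross = 8.5·33 − 5.5·37 = 77.0000; (r_i+r_j)·cross = 14·77.0000 = 1078.0000
edge 5: (5.5,33)→(4,20)  cross = 5.5·20 − 4·33 = -22.0000; (r_i+r_j)·cross = 9.5·-22.0000 = -209.0000
Σcross = 661.0000 → A = |Σcross|/2 = 330.5000 mm²
Σ(r_i+r_j)·cross = 20006.0000 → first moment M = |Σ|/6 = 3334.3333
R_c = M/A = 3334.3333/330.5000 = 10.0888 mm
θ = 72° = 1.256637 rad
V = θ·R_c·A = 1.256637·10.0888·330.5000 = 4190.047 mm³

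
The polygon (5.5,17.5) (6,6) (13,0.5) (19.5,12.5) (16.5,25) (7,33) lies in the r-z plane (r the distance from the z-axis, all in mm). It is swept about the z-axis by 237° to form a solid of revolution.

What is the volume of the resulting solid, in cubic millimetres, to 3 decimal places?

Volume = 14327.302 mm³

Profile (r,z), 6 vertices: (5.5,17.5) (6,6) (13,0.5) (19.5,12.5) (16.5,25) (7,33)
edge 0: (5.5,17.5)→(6,6)  cross = 5.5·6 − 6·17.5 = -72.0000; (r_i+r_j)·cross = 11.5·-72.0000 = -828.0000
edge 1: (6,6)→(13,0.5)  cross = 6·0.5 − 13·6 = -75.0000; (r_i+r_j)·cross = 19·-75.0000 = -1425.0000
edge 2: (13,0.5)→(19.5,12.5)  cross = 13·12.5 − 19.5·0.5 = 152.7500; (r_i+r_j)·cross = 32.5·152.7500 = 4964.3750
edge 3: (19.5,12.5)→(16.5,25)  cross = 19.5·25 − 16.5·12.5 = 281.2500; (r_i+r_j)·cross = 36·281.2500 = 10125.0000
edge 4: (16.5,25)→(7,33)  cross = 16.5·33 − 7·25 = 369.5000; (r_i+r_j)·cross = 23.5·369.5000 = 8683.2500
edge 5: (7,33)→(5.5,17.5)  cross = 7·17.5 − 5.5·33 = -59.0000; (r_i+r_j)·cross = 12.5·-59.0000 = -737.5000
Σcross = 597.5000 → A = |Σcross|/2 = 298.7500 mm²
Σ(r_i+r_j)·cross = 20782.1250 → first moment M = |Σ|/6 = 3463.6875
R_c = M/A = 3463.6875/298.7500 = 11.5939 mm
θ = 237° = 4.136430 rad
V = θ·R_c·A = 4.136430·11.5939·298.7500 = 14327.302 mm³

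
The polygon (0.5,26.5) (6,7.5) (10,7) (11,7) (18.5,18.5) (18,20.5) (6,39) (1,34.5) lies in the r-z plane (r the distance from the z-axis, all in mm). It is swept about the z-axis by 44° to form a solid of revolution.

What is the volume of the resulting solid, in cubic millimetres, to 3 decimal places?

Volume = 2210.769 mm³

Profile (r,z), 8 vertices: (0.5,26.5) (6,7.5) (10,7) (11,7) (18.5,18.5) (18,20.5) (6,39) (1,34.5)
edge 0: (0.5,26.5)→(6,7.5)  cross = 0.5·7.5 − 6·26.5 = -155.2500; (r_i+r_j)·cross = 6.5·-155.2500 = -1009.1250
edge 1: (6,7.5)→(10,7)  cross = 6·7 − 10·7.5 = -33.0000; (r_i+r_j)·cross = 16·-33.0000 = -528.0000
edge 2: (10,7)→(11,7)  cross = 10·7 − 11·7 = -7.0000; (r_i+r_j)·cross = 21·-7.0000 = -147.0000
edge 3: (11,7)→(18.5,18.5)  cross = 11·18.5 − 18.5·7 = 74.0000; (r_i+r_j)·cross = 29.5·74.0000 = 2183.0000
edge 4: (18.5,18.5)→(18,20.5)  cross = 18.5·20.5 − 18·18.5 = 46.2500; (r_i+r_j)·cross = 36.5·46.2500 = 1688.1250
edge 5: (18,20.5)→(6,39)  cross = 18·39 − 6·20.5 = 579.0000; (r_i+r_j)·cross = 24·579.0000 = 13896.0000
edge 6: (6,39)→(1,34.5)  cross = 6·34.5 − 1·39 = 168.0000; (r_i+r_j)·cross = 7·168.0000 = 1176.0000
edge 7: (1,34.5)→(0.5,26.5)  cross = 1·26.5 − 0.5·34.5 = 9.2500; (r_i+r_j)·cross = 1.5·9.2500 = 13.8750
Σcross = 681.2500 → A = |Σcross|/2 = 340.6250 mm²
Σ(r_i+r_j)·cross = 17272.8750 → first moment M = |Σ|/6 = 2878.8125
R_c = M/A = 2878.8125/340.6250 = 8.4516 mm
θ = 44° = 0.767945 rad
V = θ·R_c·A = 0.767945·8.4516·340.6250 = 2210.769 mm³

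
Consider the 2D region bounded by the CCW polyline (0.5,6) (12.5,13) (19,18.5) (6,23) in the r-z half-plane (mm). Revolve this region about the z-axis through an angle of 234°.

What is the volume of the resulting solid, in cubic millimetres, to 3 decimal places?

Profile (r,z), 4 vertices: (0.5,6) (12.5,13) (19,18.5) (6,23)
edge 0: (0.5,6)→(12.5,13)  cross = 0.5·13 − 12.5·6 = -68.5000; (r_i+r_j)·cross = 13·-68.5000 = -890.5000
edge 1: (12.5,13)→(19,18.5)  cross = 12.5·18.5 − 19·13 = -15.7500; (r_i+r_j)·cross = 31.5·-15.7500 = -496.1250
edge 2: (19,18.5)→(6,23)  cross = 19·23 − 6·18.5 = 326.0000; (r_i+r_j)·cross = 25·326.0000 = 8150.0000
edge 3: (6,23)→(0.5,6)  cross = 6·6 − 0.5·23 = 24.5000; (r_i+r_j)·cross = 6.5·24.5000 = 159.2500
Σcross = 266.2500 → A = |Σcross|/2 = 133.1250 mm²
Σ(r_i+r_j)·cross = 6922.6250 → first moment M = |Σ|/6 = 1153.7708
R_c = M/A = 1153.7708/133.1250 = 8.6668 mm
θ = 234° = 4.084070 rad
V = θ·R_c·A = 4.084070·8.6668·133.1250 = 4712.081 mm³

Volume = 4712.081 mm³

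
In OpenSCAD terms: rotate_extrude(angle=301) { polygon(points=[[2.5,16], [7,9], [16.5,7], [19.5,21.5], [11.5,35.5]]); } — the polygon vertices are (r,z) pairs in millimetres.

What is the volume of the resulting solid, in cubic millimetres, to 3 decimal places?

Volume = 17333.729 mm³

Profile (r,z), 5 vertices: (2.5,16) (7,9) (16.5,7) (19.5,21.5) (11.5,35.5)
edge 0: (2.5,16)→(7,9)  cross = 2.5·9 − 7·16 = -89.5000; (r_i+r_j)·cross = 9.5·-89.5000 = -850.2500
edge 1: (7,9)→(16.5,7)  cross = 7·7 − 16.5·9 = -99.5000; (r_i+r_j)·cross = 23.5·-99.5000 = -2338.2500
edge 2: (16.5,7)→(19.5,21.5)  cross = 16.5·21.5 − 19.5·7 = 218.2500; (r_i+r_j)·cross = 36·218.2500 = 7857.0000
edge 3: (19.5,21.5)→(11.5,35.5)  cross = 19.5·35.5 − 11.5·21.5 = 445.0000; (r_i+r_j)·cross = 31·445.0000 = 13795.0000
edge 4: (11.5,35.5)→(2.5,16)  cross = 11.5·16 − 2.5·35.5 = 95.2500; (r_i+r_j)·cross = 14·95.2500 = 1333.5000
Σcross = 569.5000 → A = |Σcross|/2 = 284.7500 mm²
Σ(r_i+r_j)·cross = 19797.0000 → first moment M = |Σ|/6 = 3299.5000
R_c = M/A = 3299.5000/284.7500 = 11.5874 mm
θ = 301° = 5.253441 rad
V = θ·R_c·A = 5.253441·11.5874·284.7500 = 17333.729 mm³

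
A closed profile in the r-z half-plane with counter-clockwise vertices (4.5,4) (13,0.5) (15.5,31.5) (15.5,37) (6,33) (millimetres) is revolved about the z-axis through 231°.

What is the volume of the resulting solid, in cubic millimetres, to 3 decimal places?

Profile (r,z), 5 vertices: (4.5,4) (13,0.5) (15.5,31.5) (15.5,37) (6,33)
edge 0: (4.5,4)→(13,0.5)  cross = 4.5·0.5 − 13·4 = -49.7500; (r_i+r_j)·cross = 17.5·-49.7500 = -870.6250
edge 1: (13,0.5)→(15.5,31.5)  cross = 13·31.5 − 15.5·0.5 = 401.7500; (r_i+r_j)·cross = 28.5·401.7500 = 11449.8750
edge 2: (15.5,31.5)→(15.5,37)  cross = 15.5·37 − 15.5·31.5 = 85.2500; (r_i+r_j)·cross = 31·85.2500 = 2642.7500
edge 3: (15.5,37)→(6,33)  cross = 15.5·33 − 6·37 = 289.5000; (r_i+r_j)·cross = 21.5·289.5000 = 6224.2500
edge 4: (6,33)→(4.5,4)  cross = 6·4 − 4.5·33 = -124.5000; (r_i+r_j)·cross = 10.5·-124.5000 = -1307.2500
Σcross = 602.2500 → A = |Σcross|/2 = 301.1250 mm²
Σ(r_i+r_j)·cross = 18139.0000 → first moment M = |Σ|/6 = 3023.1667
R_c = M/A = 3023.1667/301.1250 = 10.0396 mm
θ = 231° = 4.031711 rad
V = θ·R_c·A = 4.031711·10.0396·301.1250 = 12188.533 mm³

Volume = 12188.533 mm³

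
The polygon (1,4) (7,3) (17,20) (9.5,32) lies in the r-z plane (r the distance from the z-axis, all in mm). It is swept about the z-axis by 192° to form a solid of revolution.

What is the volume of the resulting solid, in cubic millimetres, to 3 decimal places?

Profile (r,z), 4 vertices: (1,4) (7,3) (17,20) (9.5,32)
edge 0: (1,4)→(7,3)  cross = 1·3 − 7·4 = -25.0000; (r_i+r_j)·cross = 8·-25.0000 = -200.0000
edge 1: (7,3)→(17,20)  cross = 7·20 − 17·3 = 89.0000; (r_i+r_j)·cross = 24·89.0000 = 2136.0000
edge 2: (17,20)→(9.5,32)  cross = 17·32 − 9.5·20 = 354.0000; (r_i+r_j)·cross = 26.5·354.0000 = 9381.0000
edge 3: (9.5,32)→(1,4)  cross = 9.5·4 − 1·32 = 6.0000; (r_i+r_j)·cross = 10.5·6.0000 = 63.0000
Σcross = 424.0000 → A = |Σcross|/2 = 212.0000 mm²
Σ(r_i+r_j)·cross = 11380.0000 → first moment M = |Σ|/6 = 1896.6667
R_c = M/A = 1896.6667/212.0000 = 8.9465 mm
θ = 192° = 3.351032 rad
V = θ·R_c·A = 3.351032·8.9465·212.0000 = 6355.791 mm³

Volume = 6355.791 mm³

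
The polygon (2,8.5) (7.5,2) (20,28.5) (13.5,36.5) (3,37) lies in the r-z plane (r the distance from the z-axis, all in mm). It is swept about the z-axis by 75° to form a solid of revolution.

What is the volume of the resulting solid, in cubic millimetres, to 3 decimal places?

Profile (r,z), 5 vertices: (2,8.5) (7.5,2) (20,28.5) (13.5,36.5) (3,37)
edge 0: (2,8.5)→(7.5,2)  cross = 2·2 − 7.5·8.5 = -59.7500; (r_i+r_j)·cross = 9.5·-59.7500 = -567.6250
edge 1: (7.5,2)→(20,28.5)  cross = 7.5·28.5 − 20·2 = 173.7500; (r_i+r_j)·cross = 27.5·173.7500 = 4778.1250
edge 2: (20,28.5)→(13.5,36.5)  cross = 20·36.5 − 13.5·28.5 = 345.2500; (r_i+r_j)·cross = 33.5·345.2500 = 11565.8750
edge 3: (13.5,36.5)→(3,37)  cross = 13.5·37 − 3·36.5 = 390.0000; (r_i+r_j)·cross = 16.5·390.0000 = 6435.0000
edge 4: (3,37)→(2,8.5)  cross = 3·8.5 − 2·37 = -48.5000; (r_i+r_j)·cross = 5·-48.5000 = -242.5000
Σcross = 800.7500 → A = |Σcross|/2 = 400.3750 mm²
Σ(r_i+r_j)·cross = 21968.8750 → first moment M = |Σ|/6 = 3661.4792
R_c = M/A = 3661.4792/400.3750 = 9.1451 mm
θ = 75° = 1.308997 rad
V = θ·R_c·A = 1.308997·9.1451·400.3750 = 4792.865 mm³

Volume = 4792.865 mm³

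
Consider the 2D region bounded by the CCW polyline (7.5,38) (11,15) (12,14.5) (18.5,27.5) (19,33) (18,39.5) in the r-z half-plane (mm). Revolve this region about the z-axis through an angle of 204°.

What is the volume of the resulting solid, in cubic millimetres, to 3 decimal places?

Profile (r,z), 6 vertices: (7.5,38) (11,15) (12,14.5) (18.5,27.5) (19,33) (18,39.5)
edge 0: (7.5,38)→(11,15)  cross = 7.5·15 − 11·38 = -305.5000; (r_i+r_j)·cross = 18.5·-305.5000 = -5651.7500
edge 1: (11,15)→(12,14.5)  cross = 11·14.5 − 12·15 = -20.5000; (r_i+r_j)·cross = 23·-20.5000 = -471.5000
edge 2: (12,14.5)→(18.5,27.5)  cross = 12·27.5 − 18.5·14.5 = 61.7500; (r_i+r_j)·cross = 30.5·61.7500 = 1883.3750
edge 3: (18.5,27.5)→(19,33)  cross = 18.5·33 − 19·27.5 = 88.0000; (r_i+r_j)·cross = 37.5·88.0000 = 3300.0000
edge 4: (19,33)→(18,39.5)  cross = 19·39.5 − 18·33 = 156.5000; (r_i+r_j)·cross = 37·156.5000 = 5790.5000
edge 5: (18,39.5)→(7.5,38)  cross = 18·38 − 7.5·39.5 = 387.7500; (r_i+r_j)·cross = 25.5·387.7500 = 9887.6250
Σcross = 368.0000 → A = |Σcross|/2 = 184.0000 mm²
Σ(r_i+r_j)·cross = 14738.2500 → first moment M = |Σ|/6 = 2456.3750
R_c = M/A = 2456.3750/184.0000 = 13.3499 mm
θ = 204° = 3.560472 rad
V = θ·R_c·A = 3.560472·13.3499·184.0000 = 8745.854 mm³

Volume = 8745.854 mm³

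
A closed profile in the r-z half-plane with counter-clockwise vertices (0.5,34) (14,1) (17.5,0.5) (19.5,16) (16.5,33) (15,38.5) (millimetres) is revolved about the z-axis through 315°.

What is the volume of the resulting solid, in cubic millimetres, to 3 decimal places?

Profile (r,z), 6 vertices: (0.5,34) (14,1) (17.5,0.5) (19.5,16) (16.5,33) (15,38.5)
edge 0: (0.5,34)→(14,1)  cross = 0.5·1 − 14·34 = -475.5000; (r_i+r_j)·cross = 14.5·-475.5000 = -6894.7500
edge 1: (14,1)→(17.5,0.5)  cross = 14·0.5 − 17.5·1 = -10.5000; (r_i+r_j)·cross = 31.5·-10.5000 = -330.7500
edge 2: (17.5,0.5)→(19.5,16)  cross = 17.5·16 − 19.5·0.5 = 270.2500; (r_i+r_j)·cross = 37·270.2500 = 9999.2500
edge 3: (19.5,16)→(16.5,33)  cross = 19.5·33 − 16.5·16 = 379.5000; (r_i+r_j)·cross = 36·379.5000 = 13662.0000
edge 4: (16.5,33)→(15,38.5)  cross = 16.5·38.5 − 15·33 = 140.2500; (r_i+r_j)·cross = 31.5·140.2500 = 4417.8750
edge 5: (15,38.5)→(0.5,34)  cross = 15·34 − 0.5·38.5 = 490.7500; (r_i+r_j)·cross = 15.5·490.7500 = 7606.6250
Σcross = 794.7500 → A = |Σcross|/2 = 397.3750 mm²
Σ(r_i+r_j)·cross = 28460.2500 → first moment M = |Σ|/6 = 4743.3750
R_c = M/A = 4743.3750/397.3750 = 11.9368 mm
θ = 315° = 5.497787 rad
V = θ·R_c·A = 5.497787·11.9368·397.3750 = 26078.066 mm³

Volume = 26078.066 mm³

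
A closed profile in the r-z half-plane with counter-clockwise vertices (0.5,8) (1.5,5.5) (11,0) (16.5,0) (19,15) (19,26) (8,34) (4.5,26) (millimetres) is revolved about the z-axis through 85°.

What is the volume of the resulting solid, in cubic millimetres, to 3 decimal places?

Volume = 7067.042 mm³

Profile (r,z), 8 vertices: (0.5,8) (1.5,5.5) (11,0) (16.5,0) (19,15) (19,26) (8,34) (4.5,26)
edge 0: (0.5,8)→(1.5,5.5)  cross = 0.5·5.5 − 1.5·8 = -9.2500; (r_i+r_j)·cross = 2·-9.2500 = -18.5000
edge 1: (1.5,5.5)→(11,0)  cross = 1.5·0 − 11·5.5 = -60.5000; (r_i+r_j)·cross = 12.5·-60.5000 = -756.2500
edge 2: (11,0)→(16.5,0)  cross = 11·0 − 16.5·0 = 0.0000; (r_i+r_j)·cross = 27.5·0.0000 = 0.0000
edge 3: (16.5,0)→(19,15)  cross = 16.5·15 − 19·0 = 247.5000; (r_i+r_j)·cross = 35.5·247.5000 = 8786.2500
edge 4: (19,15)→(19,26)  cross = 19·26 − 19·15 = 209.0000; (r_i+r_j)·cross = 38·209.0000 = 7942.0000
edge 5: (19,26)→(8,34)  cross = 19·34 − 8·26 = 438.0000; (r_i+r_j)·cross = 27·438.0000 = 11826.0000
edge 6: (8,34)→(4.5,26)  cross = 8·26 − 4.5·34 = 55.0000; (r_i+r_j)·cross = 12.5·55.0000 = 687.5000
edge 7: (4.5,26)→(0.5,8)  cross = 4.5·8 − 0.5·26 = 23.0000; (r_i+r_j)·cross = 5·23.0000 = 115.0000
Σcross = 902.7500 → A = |Σcross|/2 = 451.3750 mm²
Σ(r_i+r_j)·cross = 28582.0000 → first moment M = |Σ|/6 = 4763.6667
R_c = M/A = 4763.6667/451.3750 = 10.5537 mm
θ = 85° = 1.483530 rad
V = θ·R_c·A = 1.483530·10.5537·451.3750 = 7067.042 mm³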